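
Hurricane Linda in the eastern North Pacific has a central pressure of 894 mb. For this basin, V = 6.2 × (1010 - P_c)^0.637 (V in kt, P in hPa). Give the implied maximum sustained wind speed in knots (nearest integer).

ΔP = 1010 − 894 = 116 mb.
116^0.637 ≈ 20.657.
V ≈ 6.2 × 20.657 ≈ 128.1 kt.

128 kt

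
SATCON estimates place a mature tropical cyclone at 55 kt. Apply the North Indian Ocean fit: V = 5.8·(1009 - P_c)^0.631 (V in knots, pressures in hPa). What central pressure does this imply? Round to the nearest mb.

974 mb

ΔP = (V / 5.8)^(1/0.631) = (55/5.8)^1.585.
55/5.8 = 9.483; 9.483^1.585 ≈ 35.34 mb.
P_c = 1009 − 35.34 = 973.66 ≈ 974 mb.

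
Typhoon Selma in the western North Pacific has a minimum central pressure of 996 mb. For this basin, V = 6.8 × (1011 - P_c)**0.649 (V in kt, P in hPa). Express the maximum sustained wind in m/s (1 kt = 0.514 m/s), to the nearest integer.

ΔP = 1011 − 996 = 15 mb.
V ≈ 6.8 × 15^0.649 = 6.8 × 5.798 ≈ 39.427 kt.
39.427 × 0.514 ≈ 20.27 m/s → 20 m/s.

20 m/s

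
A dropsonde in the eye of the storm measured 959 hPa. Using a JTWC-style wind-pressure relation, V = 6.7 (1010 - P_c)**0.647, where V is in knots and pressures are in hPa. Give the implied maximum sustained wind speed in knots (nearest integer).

85 kt

ΔP = 1010 − 959 = 51 hPa.
51^0.647 ≈ 12.729.
V ≈ 6.7 × 12.729 ≈ 85.3 kt.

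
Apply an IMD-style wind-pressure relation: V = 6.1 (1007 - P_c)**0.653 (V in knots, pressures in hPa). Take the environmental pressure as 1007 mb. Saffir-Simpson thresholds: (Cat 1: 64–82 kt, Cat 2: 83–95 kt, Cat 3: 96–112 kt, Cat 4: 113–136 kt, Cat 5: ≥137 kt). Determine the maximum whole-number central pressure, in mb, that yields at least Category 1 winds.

Category 1 begins at V = 64 kt.
Required ΔP = (64/6.1)^(1/0.653) = 10.492^1.531 ≈ 36.59 mb.
P_c ≤ 1007 − 36.59 = 970.41, so the highest integer P_c is 970 mb.

970 mb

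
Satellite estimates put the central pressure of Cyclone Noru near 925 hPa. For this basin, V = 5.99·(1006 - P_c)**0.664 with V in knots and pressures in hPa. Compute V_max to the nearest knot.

111 kt

ΔP = 1006 − 925 = 81 hPa.
81^0.664 ≈ 18.503.
V ≈ 5.99 × 18.503 ≈ 110.8 kt.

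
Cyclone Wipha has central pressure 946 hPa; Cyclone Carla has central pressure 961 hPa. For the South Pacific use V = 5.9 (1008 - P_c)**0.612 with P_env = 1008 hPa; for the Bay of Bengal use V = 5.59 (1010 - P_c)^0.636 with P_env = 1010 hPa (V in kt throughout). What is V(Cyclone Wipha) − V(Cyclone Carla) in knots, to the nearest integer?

Cyclone Wipha: ΔP = 62; V ≈ 5.9 × 62^0.612 ≈ 73.76 kt.
Cyclone Carla: ΔP = 49; V ≈ 5.59 × 49^0.636 ≈ 66.43 kt.
Difference ≈ 73.76 − 66.43 = 7.33 → 7 kt.

7 kt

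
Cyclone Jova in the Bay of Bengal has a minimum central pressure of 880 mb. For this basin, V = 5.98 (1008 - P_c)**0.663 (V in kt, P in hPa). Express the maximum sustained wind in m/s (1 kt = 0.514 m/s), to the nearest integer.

77 m/s

ΔP = 1008 − 880 = 128 mb.
V ≈ 5.98 × 128^0.663 = 5.98 × 24.951 ≈ 149.204 kt.
149.204 × 0.514 ≈ 76.69 m/s → 77 m/s.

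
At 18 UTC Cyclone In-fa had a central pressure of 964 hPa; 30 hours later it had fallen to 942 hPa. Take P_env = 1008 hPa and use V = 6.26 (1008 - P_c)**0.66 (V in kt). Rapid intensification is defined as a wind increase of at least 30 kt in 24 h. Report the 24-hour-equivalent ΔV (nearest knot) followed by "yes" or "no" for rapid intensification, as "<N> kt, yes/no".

V₁: ΔP = 44, V ≈ 6.26 × 44^0.66 ≈ 76.08 kt.
V₂: ΔP = 66, V ≈ 6.26 × 66^0.66 ≈ 99.42 kt.
ΔV over 30 h = 23.34 kt → 24 h equivalent = 23.34 × 24/30 ≈ 18.67 kt.
19 kt < 30 kt ⇒ not rapid intensification.

19 kt, no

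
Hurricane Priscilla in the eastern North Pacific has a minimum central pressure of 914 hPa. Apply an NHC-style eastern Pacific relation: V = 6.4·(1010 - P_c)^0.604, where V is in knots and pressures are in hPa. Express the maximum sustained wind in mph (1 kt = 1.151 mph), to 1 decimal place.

116.0 mph

ΔP = 1010 − 914 = 96 hPa.
V ≈ 6.4 × 96^0.604 = 6.4 × 15.750 ≈ 100.803 kt.
100.803 × 1.151 ≈ 116.02 mph → 116.0 mph.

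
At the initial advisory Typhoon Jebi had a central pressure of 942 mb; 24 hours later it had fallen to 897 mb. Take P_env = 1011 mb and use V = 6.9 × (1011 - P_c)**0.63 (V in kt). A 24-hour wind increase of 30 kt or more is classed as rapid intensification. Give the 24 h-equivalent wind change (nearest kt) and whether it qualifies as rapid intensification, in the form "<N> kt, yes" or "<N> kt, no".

V₁: ΔP = 69, V ≈ 6.9 × 69^0.63 ≈ 99.39 kt.
V₂: ΔP = 114, V ≈ 6.9 × 114^0.63 ≈ 136.36 kt.
ΔV over 24 h = 36.97 kt → 24 h equivalent = 36.97 × 24/24 ≈ 36.97 kt.
37 kt ≥ 30 kt ⇒ rapid intensification.

37 kt, yes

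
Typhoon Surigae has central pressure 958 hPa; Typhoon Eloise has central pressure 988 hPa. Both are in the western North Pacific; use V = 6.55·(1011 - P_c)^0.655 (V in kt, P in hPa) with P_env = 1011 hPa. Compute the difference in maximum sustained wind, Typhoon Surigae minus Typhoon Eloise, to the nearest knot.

37 kt

Typhoon Surigae: ΔP = 53; V ≈ 6.55 × 53^0.655 ≈ 88.24 kt.
Typhoon Eloise: ΔP = 23; V ≈ 6.55 × 23^0.655 ≈ 51.07 kt.
Difference ≈ 88.24 − 51.07 = 37.17 → 37 kt.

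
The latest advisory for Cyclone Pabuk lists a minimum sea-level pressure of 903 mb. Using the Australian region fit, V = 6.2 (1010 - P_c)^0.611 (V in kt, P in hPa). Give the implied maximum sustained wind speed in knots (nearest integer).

108 kt

ΔP = 1010 − 903 = 107 mb.
107^0.611 ≈ 17.376.
V ≈ 6.2 × 17.376 ≈ 107.7 kt.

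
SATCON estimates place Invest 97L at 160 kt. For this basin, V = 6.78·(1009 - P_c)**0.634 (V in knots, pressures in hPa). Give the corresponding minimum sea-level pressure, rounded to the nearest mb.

ΔP = (V / 6.78)^(1/0.634) = (160/6.78)^1.577.
160/6.78 = 23.599; 23.599^1.577 ≈ 146.37 mb.
P_c = 1009 − 146.37 = 862.63 ≈ 863 mb.

863 mb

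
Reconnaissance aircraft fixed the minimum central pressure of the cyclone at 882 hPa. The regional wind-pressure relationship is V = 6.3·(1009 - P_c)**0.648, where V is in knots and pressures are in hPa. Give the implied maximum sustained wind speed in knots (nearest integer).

145 kt

ΔP = 1009 − 882 = 127 hPa.
127^0.648 ≈ 23.082.
V ≈ 6.3 × 23.082 ≈ 145.4 kt.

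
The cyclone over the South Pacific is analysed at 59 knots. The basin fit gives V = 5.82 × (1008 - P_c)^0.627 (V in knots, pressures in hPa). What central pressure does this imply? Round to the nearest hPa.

968 hPa

ΔP = (V / 5.82)^(1/0.627) = (59/5.82)^1.595.
59/5.82 = 10.137; 10.137^1.595 ≈ 40.21 hPa.
P_c = 1008 − 40.21 = 967.79 ≈ 968 hPa.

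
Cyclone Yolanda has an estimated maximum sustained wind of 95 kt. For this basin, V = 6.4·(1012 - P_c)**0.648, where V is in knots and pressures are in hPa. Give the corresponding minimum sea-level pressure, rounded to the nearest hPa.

948 hPa

ΔP = (V / 6.4)^(1/0.648) = (95/6.4)^1.543.
95/6.4 = 14.844; 14.844^1.543 ≈ 64.26 hPa.
P_c = 1012 − 64.26 = 947.74 ≈ 948 hPa.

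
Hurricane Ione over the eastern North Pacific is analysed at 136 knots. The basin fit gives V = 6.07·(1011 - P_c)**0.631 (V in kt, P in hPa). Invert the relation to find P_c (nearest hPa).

ΔP = (V / 6.07)^(1/0.631) = (136/6.07)^1.585.
136/6.07 = 22.405; 22.405^1.585 ≈ 138.04 hPa.
P_c = 1011 − 138.04 = 872.96 ≈ 873 hPa.

873 hPa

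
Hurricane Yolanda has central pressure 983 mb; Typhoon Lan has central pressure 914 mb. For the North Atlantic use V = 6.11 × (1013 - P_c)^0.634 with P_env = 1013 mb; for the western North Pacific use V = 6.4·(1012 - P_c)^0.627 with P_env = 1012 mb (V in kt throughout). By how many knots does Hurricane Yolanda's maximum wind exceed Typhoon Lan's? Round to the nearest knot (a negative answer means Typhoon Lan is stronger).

-61 kt

Hurricane Yolanda: ΔP = 30; V ≈ 6.11 × 30^0.634 ≈ 52.79 kt.
Typhoon Lan: ΔP = 98; V ≈ 6.4 × 98^0.627 ≈ 113.42 kt.
Difference ≈ 52.79 − 113.42 = -60.63 → -61 kt.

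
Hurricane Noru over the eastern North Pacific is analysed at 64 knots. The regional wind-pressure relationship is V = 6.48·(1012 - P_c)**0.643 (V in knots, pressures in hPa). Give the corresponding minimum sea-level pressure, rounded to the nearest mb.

ΔP = (V / 6.48)^(1/0.643) = (64/6.48)^1.555.
64/6.48 = 9.877; 9.877^1.555 ≈ 35.22 mb.
P_c = 1012 − 35.22 = 976.78 ≈ 977 mb.

977 mb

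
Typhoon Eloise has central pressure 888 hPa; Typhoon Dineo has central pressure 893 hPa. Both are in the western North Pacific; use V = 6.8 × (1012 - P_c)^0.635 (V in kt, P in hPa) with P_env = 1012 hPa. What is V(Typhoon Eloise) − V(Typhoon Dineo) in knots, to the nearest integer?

4 kt

Typhoon Eloise: ΔP = 124; V ≈ 6.8 × 124^0.635 ≈ 145.15 kt.
Typhoon Dineo: ΔP = 119; V ≈ 6.8 × 119^0.635 ≈ 141.41 kt.
Difference ≈ 145.15 − 141.41 = 3.74 → 4 kt.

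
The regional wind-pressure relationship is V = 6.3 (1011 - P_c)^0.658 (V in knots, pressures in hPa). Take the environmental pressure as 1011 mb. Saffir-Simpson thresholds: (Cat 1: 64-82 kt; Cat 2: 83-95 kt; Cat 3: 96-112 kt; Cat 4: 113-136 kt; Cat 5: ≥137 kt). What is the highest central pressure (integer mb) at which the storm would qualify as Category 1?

977 mb

Category 1 begins at V = 64 kt.
Required ΔP = (64/6.3)^(1/0.658) = 10.159^1.520 ≈ 33.90 mb.
P_c ≤ 1011 − 33.90 = 977.10, so the highest integer P_c is 977 mb.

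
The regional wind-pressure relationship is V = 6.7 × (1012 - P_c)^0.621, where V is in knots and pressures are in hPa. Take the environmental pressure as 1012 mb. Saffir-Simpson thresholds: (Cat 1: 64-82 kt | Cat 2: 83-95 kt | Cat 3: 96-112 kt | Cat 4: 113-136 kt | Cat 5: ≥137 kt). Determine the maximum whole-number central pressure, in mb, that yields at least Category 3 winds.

Category 3 begins at V = 96 kt.
Required ΔP = (96/6.7)^(1/0.621) = 14.328^1.610 ≈ 72.75 mb.
P_c ≤ 1012 − 72.75 = 939.25, so the highest integer P_c is 939 mb.

939 mb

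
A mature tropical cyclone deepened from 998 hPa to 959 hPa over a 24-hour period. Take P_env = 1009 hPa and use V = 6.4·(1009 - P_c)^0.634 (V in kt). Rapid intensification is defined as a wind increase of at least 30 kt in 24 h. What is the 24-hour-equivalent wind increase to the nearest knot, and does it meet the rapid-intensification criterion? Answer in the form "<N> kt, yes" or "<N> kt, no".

V₁: ΔP = 11, V ≈ 6.4 × 11^0.634 ≈ 29.27 kt.
V₂: ΔP = 50, V ≈ 6.4 × 50^0.634 ≈ 76.44 kt.
ΔV over 24 h = 47.17 kt → 24 h equivalent = 47.17 × 24/24 ≈ 47.17 kt.
47 kt ≥ 30 kt ⇒ rapid intensification.

47 kt, yes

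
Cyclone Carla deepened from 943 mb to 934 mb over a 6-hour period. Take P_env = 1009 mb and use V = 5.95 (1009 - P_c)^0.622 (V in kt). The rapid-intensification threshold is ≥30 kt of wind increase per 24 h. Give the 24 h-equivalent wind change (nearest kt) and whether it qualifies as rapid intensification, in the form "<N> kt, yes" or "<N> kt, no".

V₁: ΔP = 66, V ≈ 5.95 × 66^0.622 ≈ 80.59 kt.
V₂: ΔP = 75, V ≈ 5.95 × 75^0.622 ≈ 87.26 kt.
ΔV over 6 h = 6.67 kt → 24 h equivalent = 6.67 × 24/6 ≈ 26.68 kt.
27 kt < 30 kt ⇒ not rapid intensification.

27 kt, no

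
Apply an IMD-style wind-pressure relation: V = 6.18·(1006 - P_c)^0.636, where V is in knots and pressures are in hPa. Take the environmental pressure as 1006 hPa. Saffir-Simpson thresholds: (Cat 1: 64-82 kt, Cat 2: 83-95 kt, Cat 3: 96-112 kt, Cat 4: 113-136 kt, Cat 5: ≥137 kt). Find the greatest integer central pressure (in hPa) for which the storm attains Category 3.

931 hPa

Category 3 begins at V = 96 kt.
Required ΔP = (96/6.18)^(1/0.636) = 15.534^1.572 ≈ 74.66 hPa.
P_c ≤ 1006 − 74.66 = 931.34, so the highest integer P_c is 931 hPa.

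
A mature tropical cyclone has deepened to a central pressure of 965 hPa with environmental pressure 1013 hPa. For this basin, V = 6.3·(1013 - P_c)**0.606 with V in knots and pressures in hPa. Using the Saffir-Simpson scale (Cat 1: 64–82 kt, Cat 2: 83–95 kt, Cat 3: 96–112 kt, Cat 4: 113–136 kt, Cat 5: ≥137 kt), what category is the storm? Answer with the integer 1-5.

1

ΔP = 1013 − 965 = 48 hPa.
V ≈ 6.3 × 48^0.606 = 6.3 × 10.44 ≈ 66 kt.
66 kt falls in the Category 1 band.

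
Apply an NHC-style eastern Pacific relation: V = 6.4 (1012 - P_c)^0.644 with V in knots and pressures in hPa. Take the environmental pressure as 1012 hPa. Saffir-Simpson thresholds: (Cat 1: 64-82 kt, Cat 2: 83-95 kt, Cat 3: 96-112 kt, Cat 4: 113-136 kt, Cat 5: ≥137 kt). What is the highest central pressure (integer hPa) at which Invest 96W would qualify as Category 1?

976 hPa

Category 1 begins at V = 64 kt.
Required ΔP = (64/6.4)^(1/0.644) = 10.000^1.553 ≈ 35.71 hPa.
P_c ≤ 1012 − 35.71 = 976.29, so the highest integer P_c is 976 hPa.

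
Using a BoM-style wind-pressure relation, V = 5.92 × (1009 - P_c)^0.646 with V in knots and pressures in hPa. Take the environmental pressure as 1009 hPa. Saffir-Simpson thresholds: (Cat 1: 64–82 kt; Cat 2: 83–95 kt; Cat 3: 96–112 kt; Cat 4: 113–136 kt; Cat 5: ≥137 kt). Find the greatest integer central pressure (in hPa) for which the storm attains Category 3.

934 hPa

Category 3 begins at V = 96 kt.
Required ΔP = (96/5.92)^(1/0.646) = 16.216^1.548 ≈ 74.64 hPa.
P_c ≤ 1009 − 74.64 = 934.36, so the highest integer P_c is 934 hPa.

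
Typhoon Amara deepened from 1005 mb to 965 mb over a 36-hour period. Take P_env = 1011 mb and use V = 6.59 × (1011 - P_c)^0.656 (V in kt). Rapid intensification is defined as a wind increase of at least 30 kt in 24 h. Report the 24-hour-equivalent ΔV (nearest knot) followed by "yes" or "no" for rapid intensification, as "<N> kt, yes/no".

40 kt, yes

V₁: ΔP = 6, V ≈ 6.59 × 6^0.656 ≈ 21.35 kt.
V₂: ΔP = 46, V ≈ 6.59 × 46^0.656 ≈ 81.22 kt.
ΔV over 36 h = 59.87 kt → 24 h equivalent = 59.87 × 24/36 ≈ 39.91 kt.
40 kt ≥ 30 kt ⇒ rapid intensification.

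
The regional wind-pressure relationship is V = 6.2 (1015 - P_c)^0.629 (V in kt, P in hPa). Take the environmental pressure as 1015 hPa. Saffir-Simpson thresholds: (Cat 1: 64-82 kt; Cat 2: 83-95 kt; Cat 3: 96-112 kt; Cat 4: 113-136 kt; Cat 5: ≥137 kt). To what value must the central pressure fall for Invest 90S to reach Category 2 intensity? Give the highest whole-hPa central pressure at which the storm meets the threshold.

953 hPa

Category 2 begins at V = 83 kt.
Required ΔP = (83/6.2)^(1/0.629) = 13.387^1.590 ≈ 61.83 hPa.
P_c ≤ 1015 − 61.83 = 953.17, so the highest integer P_c is 953 hPa.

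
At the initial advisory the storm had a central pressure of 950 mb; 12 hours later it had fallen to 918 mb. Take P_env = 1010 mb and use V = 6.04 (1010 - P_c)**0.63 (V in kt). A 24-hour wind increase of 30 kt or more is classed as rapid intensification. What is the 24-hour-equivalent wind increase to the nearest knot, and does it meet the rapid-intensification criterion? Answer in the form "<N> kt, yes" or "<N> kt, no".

49 kt, yes

V₁: ΔP = 60, V ≈ 6.04 × 60^0.63 ≈ 79.67 kt.
V₂: ΔP = 92, V ≈ 6.04 × 92^0.63 ≈ 104.29 kt.
ΔV over 12 h = 24.62 kt → 24 h equivalent = 24.62 × 24/12 ≈ 49.24 kt.
49 kt ≥ 30 kt ⇒ rapid intensification.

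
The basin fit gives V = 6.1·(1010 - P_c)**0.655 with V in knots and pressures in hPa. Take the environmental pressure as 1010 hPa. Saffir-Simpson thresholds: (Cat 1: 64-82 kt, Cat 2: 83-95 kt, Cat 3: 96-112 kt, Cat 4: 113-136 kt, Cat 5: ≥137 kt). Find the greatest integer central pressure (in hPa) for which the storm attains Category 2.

Category 2 begins at V = 83 kt.
Required ΔP = (83/6.1)^(1/0.655) = 13.607^1.527 ≈ 53.82 hPa.
P_c ≤ 1010 − 53.82 = 956.18, so the highest integer P_c is 956 hPa.

956 hPa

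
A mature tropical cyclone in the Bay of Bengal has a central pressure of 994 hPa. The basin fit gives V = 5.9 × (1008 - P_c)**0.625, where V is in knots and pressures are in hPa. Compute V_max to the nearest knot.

31 kt

ΔP = 1008 − 994 = 14 hPa.
14^0.625 ≈ 5.204.
V ≈ 5.9 × 5.204 ≈ 30.7 kt.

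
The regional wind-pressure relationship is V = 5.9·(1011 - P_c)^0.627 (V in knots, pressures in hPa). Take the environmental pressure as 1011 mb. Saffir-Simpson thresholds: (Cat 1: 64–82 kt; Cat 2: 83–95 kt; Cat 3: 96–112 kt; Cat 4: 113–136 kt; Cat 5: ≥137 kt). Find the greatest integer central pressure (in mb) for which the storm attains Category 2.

Category 2 begins at V = 83 kt.
Required ΔP = (83/5.9)^(1/0.627) = 14.068^1.595 ≈ 67.81 mb.
P_c ≤ 1011 − 67.81 = 943.19, so the highest integer P_c is 943 mb.

943 mb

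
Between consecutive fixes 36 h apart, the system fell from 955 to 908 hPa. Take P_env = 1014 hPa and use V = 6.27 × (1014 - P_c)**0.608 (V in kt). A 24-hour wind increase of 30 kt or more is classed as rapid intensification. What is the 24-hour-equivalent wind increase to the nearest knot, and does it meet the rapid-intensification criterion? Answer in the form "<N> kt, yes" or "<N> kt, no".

21 kt, no

V₁: ΔP = 59, V ≈ 6.27 × 59^0.608 ≈ 74.81 kt.
V₂: ΔP = 106, V ≈ 6.27 × 106^0.608 ≈ 106.82 kt.
ΔV over 36 h = 32.01 kt → 24 h equivalent = 32.01 × 24/36 ≈ 21.34 kt.
21 kt < 30 kt ⇒ not rapid intensification.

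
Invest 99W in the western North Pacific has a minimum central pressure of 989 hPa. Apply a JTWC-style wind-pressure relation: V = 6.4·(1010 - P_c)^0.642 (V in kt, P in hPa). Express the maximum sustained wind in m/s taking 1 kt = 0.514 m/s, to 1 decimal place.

23.2 m/s

ΔP = 1010 − 989 = 21 hPa.
V ≈ 6.4 × 21^0.642 = 6.4 × 7.061 ≈ 45.190 kt.
45.190 × 0.514 ≈ 23.23 m/s → 23.2 m/s.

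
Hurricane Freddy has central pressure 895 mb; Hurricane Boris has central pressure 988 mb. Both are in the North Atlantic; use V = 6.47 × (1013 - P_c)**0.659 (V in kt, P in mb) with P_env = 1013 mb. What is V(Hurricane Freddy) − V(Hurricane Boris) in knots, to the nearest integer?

Hurricane Freddy: ΔP = 118; V ≈ 6.47 × 118^0.659 ≈ 150.06 kt.
Hurricane Boris: ΔP = 25; V ≈ 6.47 × 25^0.659 ≈ 53.97 kt.
Difference ≈ 150.06 − 53.97 = 96.09 → 96 kt.

96 kt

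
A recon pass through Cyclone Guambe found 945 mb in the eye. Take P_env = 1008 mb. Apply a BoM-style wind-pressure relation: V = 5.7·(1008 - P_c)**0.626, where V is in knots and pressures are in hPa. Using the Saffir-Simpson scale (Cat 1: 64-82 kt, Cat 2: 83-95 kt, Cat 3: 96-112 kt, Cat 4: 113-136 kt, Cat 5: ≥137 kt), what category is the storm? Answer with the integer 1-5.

ΔP = 1008 − 945 = 63 mb.
V ≈ 5.7 × 63^0.626 = 5.7 × 13.38 ≈ 76 kt.
76 kt falls in the Category 1 band.

1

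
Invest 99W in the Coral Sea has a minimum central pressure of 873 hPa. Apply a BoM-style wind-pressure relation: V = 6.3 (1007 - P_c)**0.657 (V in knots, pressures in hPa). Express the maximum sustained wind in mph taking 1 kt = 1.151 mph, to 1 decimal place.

ΔP = 1007 − 873 = 134 hPa.
V ≈ 6.3 × 134^0.657 = 6.3 × 24.975 ≈ 157.343 kt.
157.343 × 1.151 ≈ 181.10 mph → 181.1 mph.

181.1 mph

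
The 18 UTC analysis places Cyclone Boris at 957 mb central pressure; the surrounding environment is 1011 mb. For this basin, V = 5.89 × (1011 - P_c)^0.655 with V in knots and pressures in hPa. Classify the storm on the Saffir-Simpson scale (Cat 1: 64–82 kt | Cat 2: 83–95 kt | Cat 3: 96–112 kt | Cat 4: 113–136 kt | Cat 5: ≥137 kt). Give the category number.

1

ΔP = 1011 − 957 = 54 mb.
V ≈ 5.89 × 54^0.655 = 5.89 × 13.64 ≈ 80 kt.
80 kt falls in the Category 1 band.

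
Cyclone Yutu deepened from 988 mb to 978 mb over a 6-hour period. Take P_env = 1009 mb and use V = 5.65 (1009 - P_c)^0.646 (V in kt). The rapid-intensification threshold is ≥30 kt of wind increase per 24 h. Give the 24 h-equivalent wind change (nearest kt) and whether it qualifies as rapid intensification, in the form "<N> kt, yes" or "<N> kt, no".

46 kt, yes

V₁: ΔP = 21, V ≈ 5.65 × 21^0.646 ≈ 40.38 kt.
V₂: ΔP = 31, V ≈ 5.65 × 31^0.646 ≈ 51.94 kt.
ΔV over 6 h = 11.56 kt → 24 h equivalent = 11.56 × 24/6 ≈ 46.24 kt.
46 kt ≥ 30 kt ⇒ rapid intensification.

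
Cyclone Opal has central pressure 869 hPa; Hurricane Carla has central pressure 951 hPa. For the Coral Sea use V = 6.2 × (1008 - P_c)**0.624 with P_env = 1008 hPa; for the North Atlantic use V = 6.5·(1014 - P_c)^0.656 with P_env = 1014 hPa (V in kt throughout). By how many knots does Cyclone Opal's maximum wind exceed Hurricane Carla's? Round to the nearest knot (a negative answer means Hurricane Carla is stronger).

36 kt

Cyclone Opal: ΔP = 139; V ≈ 6.2 × 139^0.624 ≈ 134.78 kt.
Hurricane Carla: ΔP = 63; V ≈ 6.5 × 63^0.656 ≈ 98.46 kt.
Difference ≈ 134.78 − 98.46 = 36.32 → 36 kt.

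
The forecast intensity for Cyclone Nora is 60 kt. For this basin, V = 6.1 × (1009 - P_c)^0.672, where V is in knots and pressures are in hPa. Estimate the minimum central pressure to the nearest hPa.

ΔP = (V / 6.1)^(1/0.672) = (60/6.1)^1.488.
60/6.1 = 9.836; 9.836^1.488 ≈ 30.02 hPa.
P_c = 1009 − 30.02 = 978.98 ≈ 979 hPa.

979 hPa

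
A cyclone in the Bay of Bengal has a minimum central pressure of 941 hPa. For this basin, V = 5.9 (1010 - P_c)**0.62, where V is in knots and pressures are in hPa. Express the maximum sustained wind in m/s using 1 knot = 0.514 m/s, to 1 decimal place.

41.9 m/s

ΔP = 1010 − 941 = 69 hPa.
V ≈ 5.9 × 69^0.62 = 5.9 × 13.807 ≈ 81.459 kt.
81.459 × 0.514 ≈ 41.87 m/s → 41.9 m/s.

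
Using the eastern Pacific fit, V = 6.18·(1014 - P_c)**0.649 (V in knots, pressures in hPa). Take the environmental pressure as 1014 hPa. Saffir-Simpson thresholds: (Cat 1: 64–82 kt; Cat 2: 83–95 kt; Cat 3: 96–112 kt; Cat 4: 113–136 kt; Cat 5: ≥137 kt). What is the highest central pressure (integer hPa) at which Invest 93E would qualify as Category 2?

Category 2 begins at V = 83 kt.
Required ΔP = (83/6.18)^(1/0.649) = 13.430^1.541 ≈ 54.73 hPa.
P_c ≤ 1014 − 54.73 = 959.27, so the highest integer P_c is 959 hPa.

959 hPa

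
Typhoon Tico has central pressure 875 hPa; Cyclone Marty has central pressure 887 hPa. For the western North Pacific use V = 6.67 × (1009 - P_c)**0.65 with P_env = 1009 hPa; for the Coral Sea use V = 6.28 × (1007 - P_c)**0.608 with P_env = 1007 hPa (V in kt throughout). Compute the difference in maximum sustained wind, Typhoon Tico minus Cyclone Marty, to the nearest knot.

Typhoon Tico: ΔP = 134; V ≈ 6.67 × 134^0.65 ≈ 160.97 kt.
Cyclone Marty: ΔP = 120; V ≈ 6.28 × 120^0.608 ≈ 115.37 kt.
Difference ≈ 160.97 − 115.37 = 45.60 → 46 kt.

46 kt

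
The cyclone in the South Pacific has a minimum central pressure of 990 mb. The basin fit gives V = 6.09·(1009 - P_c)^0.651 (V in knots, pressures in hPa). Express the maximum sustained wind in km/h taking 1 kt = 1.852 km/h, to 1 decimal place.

ΔP = 1009 − 990 = 19 mb.
V ≈ 6.09 × 19^0.651 = 6.09 × 6.799 ≈ 41.408 kt.
41.408 × 1.852 ≈ 76.69 km/h → 76.7 km/h.

76.7 km/h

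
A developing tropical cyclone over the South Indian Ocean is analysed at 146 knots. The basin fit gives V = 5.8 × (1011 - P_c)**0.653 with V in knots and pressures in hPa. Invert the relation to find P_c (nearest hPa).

871 hPa

ΔP = (V / 5.8)^(1/0.653) = (146/5.8)^1.531.
146/5.8 = 25.172; 25.172^1.531 ≈ 139.75 hPa.
P_c = 1011 − 139.75 = 871.25 ≈ 871 hPa.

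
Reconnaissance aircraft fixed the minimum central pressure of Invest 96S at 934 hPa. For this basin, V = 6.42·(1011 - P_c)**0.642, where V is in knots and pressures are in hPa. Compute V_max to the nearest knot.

104 kt

ΔP = 1011 − 934 = 77 hPa.
77^0.642 ≈ 16.260.
V ≈ 6.42 × 16.260 ≈ 104.4 kt.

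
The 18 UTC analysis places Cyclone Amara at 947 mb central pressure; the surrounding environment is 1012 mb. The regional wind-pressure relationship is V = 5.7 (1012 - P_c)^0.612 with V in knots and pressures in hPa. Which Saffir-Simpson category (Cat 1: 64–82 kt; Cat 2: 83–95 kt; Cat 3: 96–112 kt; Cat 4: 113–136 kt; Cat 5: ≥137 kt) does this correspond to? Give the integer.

ΔP = 1012 − 947 = 65 mb.
V ≈ 5.7 × 65^0.612 = 5.7 × 12.87 ≈ 73 kt.
73 kt falls in the Category 1 band.

1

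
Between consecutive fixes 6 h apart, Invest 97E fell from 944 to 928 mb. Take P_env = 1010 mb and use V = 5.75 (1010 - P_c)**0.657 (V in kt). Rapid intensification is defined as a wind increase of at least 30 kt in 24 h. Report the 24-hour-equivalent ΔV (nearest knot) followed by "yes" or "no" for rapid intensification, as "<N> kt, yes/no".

55 kt, yes

V₁: ΔP = 66, V ≈ 5.75 × 66^0.657 ≈ 90.18 kt.
V₂: ΔP = 82, V ≈ 5.75 × 82^0.657 ≈ 104.00 kt.
ΔV over 6 h = 13.82 kt → 24 h equivalent = 13.82 × 24/6 ≈ 55.28 kt.
55 kt ≥ 30 kt ⇒ rapid intensification.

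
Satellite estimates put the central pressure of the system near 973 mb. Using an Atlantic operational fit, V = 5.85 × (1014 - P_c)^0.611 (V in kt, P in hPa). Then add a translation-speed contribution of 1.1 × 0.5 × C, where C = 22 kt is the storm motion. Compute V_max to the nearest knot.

69 kt

ΔP = 1014 − 973 = 41 mb.
41^0.611 ≈ 9.670.
V ≈ 5.85 × 9.670 ≈ 56.6 kt.
Translation term: 1.1 × 0.5 × 22 = 12.1 kt.
Corrected V ≈ 68.7 kt → 69 kt.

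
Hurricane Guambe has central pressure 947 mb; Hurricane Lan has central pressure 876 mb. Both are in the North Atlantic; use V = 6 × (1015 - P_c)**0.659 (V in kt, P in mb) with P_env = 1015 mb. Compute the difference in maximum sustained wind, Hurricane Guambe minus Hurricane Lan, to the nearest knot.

Hurricane Guambe: ΔP = 68; V ≈ 6 × 68^0.659 ≈ 96.78 kt.
Hurricane Lan: ΔP = 139; V ≈ 6 × 139^0.659 ≈ 155.02 kt.
Difference ≈ 96.78 − 155.02 = -58.24 → -58 kt.

-58 kt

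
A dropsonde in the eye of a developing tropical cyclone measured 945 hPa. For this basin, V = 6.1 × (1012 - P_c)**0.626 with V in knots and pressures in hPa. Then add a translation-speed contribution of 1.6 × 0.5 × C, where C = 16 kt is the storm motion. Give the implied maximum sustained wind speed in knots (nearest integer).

98 kt

ΔP = 1012 − 945 = 67 hPa.
67^0.626 ≈ 13.903.
V ≈ 6.1 × 13.903 ≈ 84.8 kt.
Translation term: 1.6 × 0.5 × 16 = 12.8 kt.
Corrected V ≈ 97.6 kt → 98 kt.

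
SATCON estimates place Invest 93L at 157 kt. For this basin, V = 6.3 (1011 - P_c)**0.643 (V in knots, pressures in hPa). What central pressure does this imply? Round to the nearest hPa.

ΔP = (V / 6.3)^(1/0.643) = (157/6.3)^1.555.
157/6.3 = 24.921; 24.921^1.555 ≈ 148.57 hPa.
P_c = 1011 − 148.57 = 862.43 ≈ 862 hPa.

862 hPa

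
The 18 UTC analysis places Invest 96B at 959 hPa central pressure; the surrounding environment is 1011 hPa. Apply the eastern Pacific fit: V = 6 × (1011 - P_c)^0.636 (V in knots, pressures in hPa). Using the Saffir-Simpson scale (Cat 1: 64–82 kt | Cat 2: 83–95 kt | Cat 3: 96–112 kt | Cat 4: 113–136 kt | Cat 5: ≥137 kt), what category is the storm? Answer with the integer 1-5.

ΔP = 1011 − 959 = 52 hPa.
V ≈ 6 × 52^0.636 = 6 × 12.34 ≈ 74 kt.
74 kt falls in the Category 1 band.

1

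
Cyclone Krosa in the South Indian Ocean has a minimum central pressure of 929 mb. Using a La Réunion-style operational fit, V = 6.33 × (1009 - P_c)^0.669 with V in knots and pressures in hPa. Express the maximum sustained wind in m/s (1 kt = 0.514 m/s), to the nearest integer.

61 m/s

ΔP = 1009 − 929 = 80 mb.
V ≈ 6.33 × 80^0.669 = 6.33 × 18.757 ≈ 118.733 kt.
118.733 × 0.514 ≈ 61.03 m/s → 61 m/s.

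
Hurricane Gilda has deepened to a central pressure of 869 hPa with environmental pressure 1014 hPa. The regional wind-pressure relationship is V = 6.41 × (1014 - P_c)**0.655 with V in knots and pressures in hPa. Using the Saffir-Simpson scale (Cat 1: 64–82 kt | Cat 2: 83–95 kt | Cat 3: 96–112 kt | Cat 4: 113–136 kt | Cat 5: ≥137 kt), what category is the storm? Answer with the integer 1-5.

ΔP = 1014 − 869 = 145 hPa.
V ≈ 6.41 × 145^0.655 = 6.41 × 26.04 ≈ 167 kt.
167 kt falls in the Category 5 band.

5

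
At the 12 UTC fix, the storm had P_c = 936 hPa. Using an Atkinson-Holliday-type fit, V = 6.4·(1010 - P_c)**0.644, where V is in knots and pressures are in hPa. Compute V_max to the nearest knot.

ΔP = 1010 − 936 = 74 hPa.
74^0.644 ≈ 15.988.
V ≈ 6.4 × 15.988 ≈ 102.3 kt.

102 kt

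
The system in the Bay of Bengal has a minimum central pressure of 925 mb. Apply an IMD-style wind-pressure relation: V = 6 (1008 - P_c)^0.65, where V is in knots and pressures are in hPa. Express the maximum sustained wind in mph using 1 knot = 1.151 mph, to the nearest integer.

122 mph

ΔP = 1008 − 925 = 83 mb.
V ≈ 6 × 83^0.65 = 6 × 17.677 ≈ 106.060 kt.
106.060 × 1.151 ≈ 122.08 mph → 122 mph.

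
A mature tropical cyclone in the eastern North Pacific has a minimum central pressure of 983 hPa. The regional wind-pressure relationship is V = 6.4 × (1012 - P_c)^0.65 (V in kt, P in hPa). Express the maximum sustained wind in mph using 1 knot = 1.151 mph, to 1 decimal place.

65.7 mph

ΔP = 1012 − 983 = 29 hPa.
V ≈ 6.4 × 29^0.65 = 6.4 × 8.924 ≈ 57.113 kt.
57.113 × 1.151 ≈ 65.74 mph → 65.7 mph.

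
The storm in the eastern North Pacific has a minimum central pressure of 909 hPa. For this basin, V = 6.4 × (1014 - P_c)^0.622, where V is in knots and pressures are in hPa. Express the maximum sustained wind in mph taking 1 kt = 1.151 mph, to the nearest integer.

ΔP = 1014 − 909 = 105 hPa.
V ≈ 6.4 × 105^0.622 = 6.4 × 18.079 ≈ 115.707 kt.
115.707 × 1.151 ≈ 133.18 mph → 133 mph.

133 mph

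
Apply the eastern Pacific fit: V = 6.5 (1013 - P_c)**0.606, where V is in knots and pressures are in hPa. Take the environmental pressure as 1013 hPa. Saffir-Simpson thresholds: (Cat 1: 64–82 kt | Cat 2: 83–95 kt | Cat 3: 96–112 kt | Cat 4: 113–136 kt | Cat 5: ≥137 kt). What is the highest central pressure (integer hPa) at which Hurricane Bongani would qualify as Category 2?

Category 2 begins at V = 83 kt.
Required ΔP = (83/6.5)^(1/0.606) = 12.769^1.650 ≈ 66.89 hPa.
P_c ≤ 1013 − 66.89 = 946.11, so the highest integer P_c is 946 hPa.

946 hPa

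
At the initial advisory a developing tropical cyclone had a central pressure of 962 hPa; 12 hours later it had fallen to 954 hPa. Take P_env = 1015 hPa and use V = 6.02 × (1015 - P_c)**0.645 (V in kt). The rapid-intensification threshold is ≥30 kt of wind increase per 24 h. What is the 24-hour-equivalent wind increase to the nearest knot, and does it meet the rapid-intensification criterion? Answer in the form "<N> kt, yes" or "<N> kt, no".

V₁: ΔP = 53, V ≈ 6.02 × 53^0.645 ≈ 77.94 kt.
V₂: ΔP = 61, V ≈ 6.02 × 61^0.645 ≈ 85.34 kt.
ΔV over 12 h = 7.40 kt → 24 h equivalent = 7.40 × 24/12 ≈ 14.80 kt.
15 kt < 30 kt ⇒ not rapid intensification.

15 kt, no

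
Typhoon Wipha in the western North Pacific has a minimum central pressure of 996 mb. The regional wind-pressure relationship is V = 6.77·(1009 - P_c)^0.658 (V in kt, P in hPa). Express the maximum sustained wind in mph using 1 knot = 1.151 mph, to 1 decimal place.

ΔP = 1009 − 996 = 13 mb.
V ≈ 6.77 × 13^0.658 = 6.77 × 5.407 ≈ 36.607 kt.
36.607 × 1.151 ≈ 42.13 mph → 42.1 mph.

42.1 mph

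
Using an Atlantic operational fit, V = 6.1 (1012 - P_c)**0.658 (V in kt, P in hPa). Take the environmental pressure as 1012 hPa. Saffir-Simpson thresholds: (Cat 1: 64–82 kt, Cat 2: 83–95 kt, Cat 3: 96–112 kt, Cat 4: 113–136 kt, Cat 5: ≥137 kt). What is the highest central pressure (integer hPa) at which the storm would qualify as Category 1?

976 hPa

Category 1 begins at V = 64 kt.
Required ΔP = (64/6.1)^(1/0.658) = 10.492^1.520 ≈ 35.60 hPa.
P_c ≤ 1012 − 35.60 = 976.40, so the highest integer P_c is 976 hPa.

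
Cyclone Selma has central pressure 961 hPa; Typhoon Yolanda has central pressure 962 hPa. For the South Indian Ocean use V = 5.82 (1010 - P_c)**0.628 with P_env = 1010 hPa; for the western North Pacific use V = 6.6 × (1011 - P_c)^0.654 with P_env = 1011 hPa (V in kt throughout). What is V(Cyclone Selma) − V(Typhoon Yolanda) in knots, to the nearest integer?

-17 kt

Cyclone Selma: ΔP = 49; V ≈ 5.82 × 49^0.628 ≈ 67.04 kt.
Typhoon Yolanda: ΔP = 49; V ≈ 6.6 × 49^0.654 ≈ 84.13 kt.
Difference ≈ 67.04 − 84.13 = -17.09 → -17 kt.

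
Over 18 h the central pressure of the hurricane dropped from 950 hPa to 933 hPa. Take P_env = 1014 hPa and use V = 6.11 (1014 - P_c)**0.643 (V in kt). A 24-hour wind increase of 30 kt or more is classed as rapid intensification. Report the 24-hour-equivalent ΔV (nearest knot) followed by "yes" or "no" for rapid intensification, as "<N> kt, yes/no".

19 kt, no

V₁: ΔP = 64, V ≈ 6.11 × 64^0.643 ≈ 88.60 kt.
V₂: ΔP = 81, V ≈ 6.11 × 81^0.643 ≈ 103.09 kt.
ΔV over 18 h = 14.49 kt → 24 h equivalent = 14.49 × 24/18 ≈ 19.32 kt.
19 kt < 30 kt ⇒ not rapid intensification.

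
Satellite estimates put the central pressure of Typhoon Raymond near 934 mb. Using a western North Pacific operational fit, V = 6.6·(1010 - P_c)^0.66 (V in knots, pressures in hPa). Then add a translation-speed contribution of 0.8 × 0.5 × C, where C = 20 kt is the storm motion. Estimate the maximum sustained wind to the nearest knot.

123 kt

ΔP = 1010 − 934 = 76 mb.
76^0.66 ≈ 17.432.
V ≈ 6.6 × 17.432 ≈ 115.0 kt.
Translation term: 0.8 × 0.5 × 20 = 8 kt.
Corrected V ≈ 123 kt → 123 kt.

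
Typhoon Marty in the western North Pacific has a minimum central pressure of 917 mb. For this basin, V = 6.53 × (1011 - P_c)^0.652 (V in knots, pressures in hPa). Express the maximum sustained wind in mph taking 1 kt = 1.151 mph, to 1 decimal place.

145.4 mph

ΔP = 1011 − 917 = 94 mb.
V ≈ 6.53 × 94^0.652 = 6.53 × 19.341 ≈ 126.297 kt.
126.297 × 1.151 ≈ 145.37 mph → 145.4 mph.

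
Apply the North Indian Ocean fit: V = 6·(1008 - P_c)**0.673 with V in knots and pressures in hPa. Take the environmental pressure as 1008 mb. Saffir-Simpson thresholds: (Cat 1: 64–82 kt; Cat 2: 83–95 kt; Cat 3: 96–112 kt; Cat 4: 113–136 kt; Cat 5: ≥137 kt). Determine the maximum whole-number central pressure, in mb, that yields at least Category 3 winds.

946 mb

Category 3 begins at V = 96 kt.
Required ΔP = (96/6)^(1/0.673) = 16.000^1.486 ≈ 61.54 mb.
P_c ≤ 1008 − 61.54 = 946.46, so the highest integer P_c is 946 mb.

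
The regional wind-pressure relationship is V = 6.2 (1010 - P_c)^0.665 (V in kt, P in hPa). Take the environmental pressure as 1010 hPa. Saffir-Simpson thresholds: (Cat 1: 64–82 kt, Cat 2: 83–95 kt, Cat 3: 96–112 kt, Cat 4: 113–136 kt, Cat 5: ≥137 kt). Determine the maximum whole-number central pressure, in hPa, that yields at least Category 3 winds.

948 hPa

Category 3 begins at V = 96 kt.
Required ΔP = (96/6.2)^(1/0.665) = 15.484^1.504 ≈ 61.56 hPa.
P_c ≤ 1010 − 61.56 = 948.44, so the highest integer P_c is 948 hPa.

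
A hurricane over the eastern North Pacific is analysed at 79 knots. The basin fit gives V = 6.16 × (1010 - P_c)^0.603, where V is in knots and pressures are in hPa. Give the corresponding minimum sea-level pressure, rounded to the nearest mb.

ΔP = (V / 6.16)^(1/0.603) = (79/6.16)^1.658.
79/6.16 = 12.825; 12.825^1.658 ≈ 68.79 mb.
P_c = 1010 − 68.79 = 941.21 ≈ 941 mb.

941 mb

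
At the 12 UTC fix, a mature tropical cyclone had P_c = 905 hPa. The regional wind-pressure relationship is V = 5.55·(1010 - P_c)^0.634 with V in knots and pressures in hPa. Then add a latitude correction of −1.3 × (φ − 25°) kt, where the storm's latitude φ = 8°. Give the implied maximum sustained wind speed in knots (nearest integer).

ΔP = 1010 − 905 = 105 hPa.
105^0.634 ≈ 19.118.
V ≈ 5.55 × 19.118 ≈ 106.1 kt.
Latitude correction: −1.3 × (8 − 25) = 22.1 kt.
Corrected V ≈ 128.2 kt → 128 kt.

128 kt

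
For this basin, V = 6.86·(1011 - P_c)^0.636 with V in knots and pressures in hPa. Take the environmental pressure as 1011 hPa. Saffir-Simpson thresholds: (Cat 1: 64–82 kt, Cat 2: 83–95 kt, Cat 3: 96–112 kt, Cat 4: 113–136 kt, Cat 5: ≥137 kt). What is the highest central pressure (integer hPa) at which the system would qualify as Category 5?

Category 5 begins at V = 137 kt.
Required ΔP = (137/6.86)^(1/0.636) = 19.971^1.572 ≈ 110.83 hPa.
P_c ≤ 1011 − 110.83 = 900.17, so the highest integer P_c is 900 hPa.

900 hPa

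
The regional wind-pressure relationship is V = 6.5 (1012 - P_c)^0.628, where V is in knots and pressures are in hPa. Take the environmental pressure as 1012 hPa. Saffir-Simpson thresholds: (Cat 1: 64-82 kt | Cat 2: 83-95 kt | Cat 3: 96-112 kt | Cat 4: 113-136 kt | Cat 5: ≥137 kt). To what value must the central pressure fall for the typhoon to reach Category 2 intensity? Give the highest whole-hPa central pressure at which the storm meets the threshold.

Category 2 begins at V = 83 kt.
Required ΔP = (83/6.5)^(1/0.628) = 12.769^1.592 ≈ 57.73 hPa.
P_c ≤ 1012 − 57.73 = 954.27, so the highest integer P_c is 954 hPa.

954 hPa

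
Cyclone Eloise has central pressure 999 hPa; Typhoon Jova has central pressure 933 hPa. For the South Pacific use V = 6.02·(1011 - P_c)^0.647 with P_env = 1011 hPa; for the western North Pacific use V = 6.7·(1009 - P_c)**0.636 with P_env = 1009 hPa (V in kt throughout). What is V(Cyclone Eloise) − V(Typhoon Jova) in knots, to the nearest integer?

-75 kt

Cyclone Eloise: ΔP = 12; V ≈ 6.02 × 12^0.647 ≈ 30.05 kt.
Typhoon Jova: ΔP = 76; V ≈ 6.7 × 76^0.636 ≈ 105.26 kt.
Difference ≈ 30.05 − 105.26 = -75.21 → -75 kt.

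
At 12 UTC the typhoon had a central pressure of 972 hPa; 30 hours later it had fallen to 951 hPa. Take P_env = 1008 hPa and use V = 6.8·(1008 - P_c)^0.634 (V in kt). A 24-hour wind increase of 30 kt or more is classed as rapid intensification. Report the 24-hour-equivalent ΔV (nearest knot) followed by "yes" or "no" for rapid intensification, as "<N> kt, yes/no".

18 kt, no

V₁: ΔP = 36, V ≈ 6.8 × 36^0.634 ≈ 65.95 kt.
V₂: ΔP = 57, V ≈ 6.8 × 57^0.634 ≈ 88.25 kt.
ΔV over 30 h = 22.30 kt → 24 h equivalent = 22.30 × 24/30 ≈ 17.84 kt.
18 kt < 30 kt ⇒ not rapid intensification.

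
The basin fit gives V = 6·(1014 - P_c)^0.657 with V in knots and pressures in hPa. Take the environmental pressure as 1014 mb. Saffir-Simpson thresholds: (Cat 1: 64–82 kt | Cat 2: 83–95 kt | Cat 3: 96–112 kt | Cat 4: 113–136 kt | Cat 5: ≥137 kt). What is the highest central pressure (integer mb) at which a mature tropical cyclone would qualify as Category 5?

Category 5 begins at V = 137 kt.
Required ΔP = (137/6)^(1/0.657) = 22.833^1.522 ≈ 116.91 mb.
P_c ≤ 1014 − 116.91 = 897.09, so the highest integer P_c is 897 mb.

897 mb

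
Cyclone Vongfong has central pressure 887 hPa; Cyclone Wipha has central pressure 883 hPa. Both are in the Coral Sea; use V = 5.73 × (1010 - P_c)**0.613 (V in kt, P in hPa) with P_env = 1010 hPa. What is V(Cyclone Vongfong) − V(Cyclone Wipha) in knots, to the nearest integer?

-2 kt

Cyclone Vongfong: ΔP = 123; V ≈ 5.73 × 123^0.613 ≈ 109.46 kt.
Cyclone Wipha: ΔP = 127; V ≈ 5.73 × 127^0.613 ≈ 111.63 kt.
Difference ≈ 109.46 − 111.63 = -2.17 → -2 kt.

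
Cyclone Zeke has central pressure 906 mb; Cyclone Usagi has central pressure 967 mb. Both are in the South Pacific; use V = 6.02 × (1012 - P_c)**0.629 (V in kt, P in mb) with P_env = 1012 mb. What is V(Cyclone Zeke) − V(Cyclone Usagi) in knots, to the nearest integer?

47 kt

Cyclone Zeke: ΔP = 106; V ≈ 6.02 × 106^0.629 ≈ 113.11 kt.
Cyclone Usagi: ΔP = 45; V ≈ 6.02 × 45^0.629 ≈ 65.99 kt.
Difference ≈ 113.11 − 65.99 = 47.12 → 47 kt.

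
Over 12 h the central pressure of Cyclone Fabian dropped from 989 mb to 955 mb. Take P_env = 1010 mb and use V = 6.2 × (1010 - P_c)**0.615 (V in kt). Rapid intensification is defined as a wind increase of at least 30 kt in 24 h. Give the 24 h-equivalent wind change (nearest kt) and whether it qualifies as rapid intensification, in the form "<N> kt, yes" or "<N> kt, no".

V₁: ΔP = 21, V ≈ 6.2 × 21^0.615 ≈ 40.32 kt.
V₂: ΔP = 55, V ≈ 6.2 × 55^0.615 ≈ 72.90 kt.
ΔV over 12 h = 32.58 kt → 24 h equivalent = 32.58 × 24/12 ≈ 65.16 kt.
65 kt ≥ 30 kt ⇒ rapid intensification.

65 kt, yes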